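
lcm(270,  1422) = 21330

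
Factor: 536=2^3 * 67^1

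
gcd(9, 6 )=3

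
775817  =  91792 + 684025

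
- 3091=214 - 3305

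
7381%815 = 46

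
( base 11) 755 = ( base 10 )907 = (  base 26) 18N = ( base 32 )sb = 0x38B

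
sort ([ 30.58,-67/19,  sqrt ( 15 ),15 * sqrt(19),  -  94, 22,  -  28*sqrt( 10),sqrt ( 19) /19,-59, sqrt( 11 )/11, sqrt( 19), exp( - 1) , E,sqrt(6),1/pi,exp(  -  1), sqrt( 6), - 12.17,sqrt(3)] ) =[- 94,  -  28*sqrt( 10),- 59 , - 12.17, - 67/19,  sqrt( 19)/19,sqrt( 11 )/11, 1/pi, exp ( - 1), exp(-1),sqrt ( 3), sqrt( 6), sqrt(6), E, sqrt( 15), sqrt( 19), 22, 30.58,15*sqrt ( 19) ] 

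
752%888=752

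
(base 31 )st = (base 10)897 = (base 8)1601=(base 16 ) 381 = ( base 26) 18d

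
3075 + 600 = 3675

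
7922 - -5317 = 13239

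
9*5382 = 48438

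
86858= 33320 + 53538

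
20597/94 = 20597/94 = 219.12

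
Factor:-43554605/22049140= - 8710921/4409828 = - 2^( - 2 )*53^1*164357^1*1102457^(-1 ) 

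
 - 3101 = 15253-18354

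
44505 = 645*69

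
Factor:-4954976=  - 2^5*13^1*43^1*277^1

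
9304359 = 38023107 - 28718748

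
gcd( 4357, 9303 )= 1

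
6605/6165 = 1 + 88/1233 = 1.07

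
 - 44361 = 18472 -62833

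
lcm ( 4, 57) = 228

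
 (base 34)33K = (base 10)3590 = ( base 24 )65E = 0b111000000110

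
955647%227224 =46751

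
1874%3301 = 1874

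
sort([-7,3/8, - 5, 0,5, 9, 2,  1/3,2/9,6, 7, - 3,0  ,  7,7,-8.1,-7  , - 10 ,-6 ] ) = [-10,-8.1, - 7, - 7, - 6, - 5, - 3,0, 0,2/9,1/3, 3/8,2 , 5,6,7, 7,7,9 ] 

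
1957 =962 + 995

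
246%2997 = 246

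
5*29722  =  148610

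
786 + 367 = 1153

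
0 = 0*51424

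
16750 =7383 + 9367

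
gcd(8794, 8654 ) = 2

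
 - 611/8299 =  - 1 + 7688/8299  =  -0.07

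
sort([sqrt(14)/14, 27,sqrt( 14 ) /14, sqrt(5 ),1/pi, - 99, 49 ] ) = [ - 99,sqrt (14) /14, sqrt(  14)/14, 1/pi, sqrt ( 5),27,49]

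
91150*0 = 0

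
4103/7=586 +1/7  =  586.14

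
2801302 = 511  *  5482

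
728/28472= 91/3559 = 0.03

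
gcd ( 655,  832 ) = 1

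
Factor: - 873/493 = - 3^2*17^( - 1)*29^ (-1)*97^1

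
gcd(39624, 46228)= 6604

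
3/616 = 3/616 = 0.00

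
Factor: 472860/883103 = 2^2*3^2*5^1*13^( - 1 )*37^1*71^1*67931^( - 1 )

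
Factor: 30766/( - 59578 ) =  - 15383/29789= -15383^1*29789^(-1)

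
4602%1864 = 874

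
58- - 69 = 127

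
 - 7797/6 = - 2599/2 = -1299.50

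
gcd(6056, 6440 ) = 8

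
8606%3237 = 2132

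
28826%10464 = 7898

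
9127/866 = 9127/866 = 10.54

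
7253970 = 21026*345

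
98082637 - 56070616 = 42012021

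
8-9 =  - 1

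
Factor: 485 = 5^1*97^1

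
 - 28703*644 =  - 18484732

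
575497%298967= 276530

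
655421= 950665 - 295244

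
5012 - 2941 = 2071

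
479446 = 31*15466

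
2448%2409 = 39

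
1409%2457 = 1409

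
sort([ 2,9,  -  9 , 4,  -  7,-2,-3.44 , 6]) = [ - 9, - 7, - 3.44, - 2, 2 , 4,6,9]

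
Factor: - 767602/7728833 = - 2^1*7^( - 1)*11^1*23^1*37^1*41^1*1104119^ ( - 1) 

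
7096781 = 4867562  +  2229219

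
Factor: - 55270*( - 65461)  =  3618029470 = 2^1 * 5^1 * 11^2*541^1*5527^1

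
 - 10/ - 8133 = 10/8133 = 0.00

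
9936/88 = 112 + 10/11= 112.91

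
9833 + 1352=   11185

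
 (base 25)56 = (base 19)6H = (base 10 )131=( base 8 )203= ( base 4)2003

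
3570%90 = 60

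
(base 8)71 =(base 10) 57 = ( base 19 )30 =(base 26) 25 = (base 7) 111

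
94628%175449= 94628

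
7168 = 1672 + 5496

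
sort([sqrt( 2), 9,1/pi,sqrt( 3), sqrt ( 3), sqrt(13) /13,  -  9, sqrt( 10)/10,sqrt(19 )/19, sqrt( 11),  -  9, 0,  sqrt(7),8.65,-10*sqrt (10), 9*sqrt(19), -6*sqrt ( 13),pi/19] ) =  [  -  10*sqrt(10 ), - 6*sqrt( 13), - 9, - 9,0,pi/19,sqrt(19)/19, sqrt (13)/13,sqrt( 10)/10,  1/pi,sqrt ( 2), sqrt( 3),sqrt( 3)  ,  sqrt(7),sqrt(11), 8.65,  9,9*sqrt ( 19) ]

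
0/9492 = 0 = 0.00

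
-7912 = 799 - 8711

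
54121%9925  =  4496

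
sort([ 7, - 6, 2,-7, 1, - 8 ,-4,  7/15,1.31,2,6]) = [ - 8 ,-7, - 6, -4,7/15,  1, 1.31, 2, 2,6, 7 ] 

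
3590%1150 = 140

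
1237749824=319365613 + 918384211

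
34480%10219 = 3823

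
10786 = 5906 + 4880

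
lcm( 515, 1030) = 1030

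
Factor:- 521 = - 521^1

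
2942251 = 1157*2543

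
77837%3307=1776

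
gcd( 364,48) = 4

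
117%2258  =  117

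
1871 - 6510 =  - 4639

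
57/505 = 57/505 = 0.11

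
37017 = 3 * 12339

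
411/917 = 411/917 =0.45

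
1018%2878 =1018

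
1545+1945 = 3490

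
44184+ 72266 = 116450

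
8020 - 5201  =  2819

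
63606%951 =840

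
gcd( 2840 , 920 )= 40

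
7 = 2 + 5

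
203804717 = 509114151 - 305309434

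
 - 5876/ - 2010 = 2 + 928/1005=2.92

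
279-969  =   - 690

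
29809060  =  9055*3292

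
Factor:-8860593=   -  3^1*7^1*19^1*53^1*419^1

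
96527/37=96527/37 = 2608.84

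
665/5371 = 665/5371 = 0.12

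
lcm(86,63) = 5418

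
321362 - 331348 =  - 9986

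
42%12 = 6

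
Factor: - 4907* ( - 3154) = 15476678 = 2^1 * 7^1*19^1 * 83^1*701^1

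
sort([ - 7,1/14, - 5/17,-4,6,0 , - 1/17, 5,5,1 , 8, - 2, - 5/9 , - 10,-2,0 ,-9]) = [ - 10,  -  9,  -  7,-4,-2, - 2, - 5/9, - 5/17  , - 1/17,0,0,1/14,  1,5, 5 , 6,8]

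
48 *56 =2688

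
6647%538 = 191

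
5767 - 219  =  5548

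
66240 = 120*552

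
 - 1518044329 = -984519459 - 533524870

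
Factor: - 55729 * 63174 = - 3520623846 = - 2^1*3^1*23^1*2423^1*10529^1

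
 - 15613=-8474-7139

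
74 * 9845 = 728530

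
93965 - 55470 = 38495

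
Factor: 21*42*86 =2^2 * 3^2*7^2*43^1 = 75852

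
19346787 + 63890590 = 83237377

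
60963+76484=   137447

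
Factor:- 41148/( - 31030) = 2^1*3^4*5^( - 1 )*29^( - 1 )*107^( - 1 )* 127^1 = 20574/15515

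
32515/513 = 32515/513  =  63.38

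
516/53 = 516/53 = 9.74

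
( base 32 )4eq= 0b1000111011010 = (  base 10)4570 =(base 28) 5N6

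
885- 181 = 704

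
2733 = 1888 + 845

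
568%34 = 24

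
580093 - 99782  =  480311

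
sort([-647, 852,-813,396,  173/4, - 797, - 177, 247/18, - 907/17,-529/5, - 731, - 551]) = [ - 813, -797, - 731,-647,-551,-177,-529/5,-907/17 , 247/18 , 173/4,396, 852]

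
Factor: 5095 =5^1*1019^1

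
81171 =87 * 933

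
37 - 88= - 51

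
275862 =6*45977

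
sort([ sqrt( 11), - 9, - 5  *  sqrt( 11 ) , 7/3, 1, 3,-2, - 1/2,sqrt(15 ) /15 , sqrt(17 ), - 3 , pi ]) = [ - 5*sqrt(11), - 9,-3,-2, - 1/2,  sqrt( 15)/15,1, 7/3,3,pi, sqrt( 11 ), sqrt( 17 ) ]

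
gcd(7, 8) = 1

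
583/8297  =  583/8297 = 0.07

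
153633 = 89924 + 63709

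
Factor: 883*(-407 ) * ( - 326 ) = 117158206=2^1 * 11^1 * 37^1*163^1*883^1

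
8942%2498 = 1448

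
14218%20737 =14218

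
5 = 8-3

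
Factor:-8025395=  - 5^1 * 7^1*467^1*491^1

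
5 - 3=2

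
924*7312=6756288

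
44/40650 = 22/20325 = 0.00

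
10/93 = 10/93 = 0.11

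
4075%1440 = 1195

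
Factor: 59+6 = 5^1*13^1 = 65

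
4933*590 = 2910470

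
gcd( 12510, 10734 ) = 6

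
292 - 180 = 112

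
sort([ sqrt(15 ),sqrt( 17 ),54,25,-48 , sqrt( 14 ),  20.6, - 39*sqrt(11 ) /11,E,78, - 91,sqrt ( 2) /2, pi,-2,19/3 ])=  [-91  ,  -  48, - 39*sqrt(11 )/11,-2 , sqrt(2)/2, E,pi, sqrt(  14), sqrt(15),  sqrt (17), 19/3,  20.6,25,54,78] 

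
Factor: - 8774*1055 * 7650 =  - 2^2*3^2*5^3*17^1*41^1*107^1*211^1 = - 70812760500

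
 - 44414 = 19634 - 64048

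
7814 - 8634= - 820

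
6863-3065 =3798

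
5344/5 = 5344/5 = 1068.80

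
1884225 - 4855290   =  -2971065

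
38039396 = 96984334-58944938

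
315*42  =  13230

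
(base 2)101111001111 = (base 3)11010222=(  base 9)4128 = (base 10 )3023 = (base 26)4c7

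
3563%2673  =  890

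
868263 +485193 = 1353456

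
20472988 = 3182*6434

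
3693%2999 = 694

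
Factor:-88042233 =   -  3^1*47^1*167^1*3739^1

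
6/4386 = 1/731 = 0.00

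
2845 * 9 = 25605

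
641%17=12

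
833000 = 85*9800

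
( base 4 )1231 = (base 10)109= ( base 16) 6d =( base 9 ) 131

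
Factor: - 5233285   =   - 5^1 * 1046657^1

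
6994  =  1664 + 5330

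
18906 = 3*6302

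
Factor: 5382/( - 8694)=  - 3^( - 1)*7^( - 1 )*13^1= - 13/21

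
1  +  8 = 9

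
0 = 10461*0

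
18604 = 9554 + 9050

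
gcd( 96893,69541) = 1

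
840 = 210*4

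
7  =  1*7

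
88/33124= 22/8281 = 0.00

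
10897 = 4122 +6775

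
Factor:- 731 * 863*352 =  - 2^5*11^1*17^1*43^1*863^1 = -222060256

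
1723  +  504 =2227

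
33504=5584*6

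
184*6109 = 1124056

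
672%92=28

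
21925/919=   23 + 788/919 = 23.86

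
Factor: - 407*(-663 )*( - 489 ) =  - 131952249 = -3^2  *11^1*13^1*17^1  *37^1*163^1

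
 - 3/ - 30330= 1/10110 = 0.00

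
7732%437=303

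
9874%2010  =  1834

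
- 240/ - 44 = 5+5/11 =5.45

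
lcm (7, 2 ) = 14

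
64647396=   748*86427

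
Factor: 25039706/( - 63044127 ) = -2^1*3^( -2)*23^( - 1)* 643^1*19471^1 *304561^( - 1)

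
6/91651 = 6/91651 = 0.00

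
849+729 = 1578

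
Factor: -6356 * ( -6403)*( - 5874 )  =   - 2^3*3^1*7^1*11^1*19^1*89^1*227^1 * 337^1 = -239056927032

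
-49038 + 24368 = -24670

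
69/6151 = 69/6151= 0.01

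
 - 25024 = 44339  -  69363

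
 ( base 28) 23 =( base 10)59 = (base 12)4B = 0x3b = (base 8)73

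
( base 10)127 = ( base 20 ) 67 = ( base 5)1002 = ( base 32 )3v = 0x7f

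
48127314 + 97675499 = 145802813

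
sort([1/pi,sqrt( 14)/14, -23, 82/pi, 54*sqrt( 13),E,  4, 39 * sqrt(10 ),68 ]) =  [-23, sqrt( 14)/14, 1/pi, E, 4, 82/pi,68, 39*sqrt(10),  54*sqrt( 13 )] 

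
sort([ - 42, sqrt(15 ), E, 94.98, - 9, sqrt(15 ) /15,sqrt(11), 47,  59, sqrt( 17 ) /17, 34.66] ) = [ - 42, - 9, sqrt ( 17)/17 , sqrt (15)/15 , E, sqrt ( 11),sqrt(15), 34.66, 47,59, 94.98] 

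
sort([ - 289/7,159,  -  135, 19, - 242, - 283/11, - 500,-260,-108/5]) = [ - 500 , - 260, - 242, -135, - 289/7, - 283/11, - 108/5,19,159] 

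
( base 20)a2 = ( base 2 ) 11001010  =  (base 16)ca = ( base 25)82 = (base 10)202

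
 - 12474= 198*(  -  63)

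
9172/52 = 176 + 5/13  =  176.38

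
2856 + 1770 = 4626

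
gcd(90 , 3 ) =3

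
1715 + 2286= 4001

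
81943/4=20485+3/4 = 20485.75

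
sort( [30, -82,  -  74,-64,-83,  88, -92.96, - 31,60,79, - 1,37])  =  [ - 92.96, - 83,  -  82,-74,-64, -31, - 1,30,37, 60,79 , 88 ] 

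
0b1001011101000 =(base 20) C20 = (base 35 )3xa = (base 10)4840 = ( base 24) 89g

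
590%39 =5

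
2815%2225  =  590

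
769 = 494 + 275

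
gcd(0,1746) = 1746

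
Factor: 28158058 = 2^1*1823^1 * 7723^1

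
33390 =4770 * 7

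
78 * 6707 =523146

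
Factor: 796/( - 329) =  - 2^2*7^(  -  1)* 47^(- 1)*199^1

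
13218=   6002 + 7216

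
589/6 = 98 + 1/6 = 98.17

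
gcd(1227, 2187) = 3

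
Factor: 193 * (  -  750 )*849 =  - 122892750=- 2^1*3^2*5^3* 193^1*283^1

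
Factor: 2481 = 3^1*827^1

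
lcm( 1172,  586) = 1172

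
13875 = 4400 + 9475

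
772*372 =287184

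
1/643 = 1/643 = 0.00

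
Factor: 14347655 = 5^1*7^1 * 409933^1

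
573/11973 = 191/3991= 0.05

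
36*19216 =691776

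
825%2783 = 825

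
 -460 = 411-871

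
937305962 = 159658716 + 777647246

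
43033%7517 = 5448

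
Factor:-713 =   -  23^1*31^1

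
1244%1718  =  1244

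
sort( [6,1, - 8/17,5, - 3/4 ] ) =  [-3/4,-8/17 , 1,5,6 ]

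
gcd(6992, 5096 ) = 8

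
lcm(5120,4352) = 87040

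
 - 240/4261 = -1 + 4021/4261 = - 0.06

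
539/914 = 539/914 = 0.59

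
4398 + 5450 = 9848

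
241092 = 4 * 60273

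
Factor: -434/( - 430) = 217/215 = 5^( - 1 )*7^1*31^1*43^(- 1 ) 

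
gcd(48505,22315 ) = 5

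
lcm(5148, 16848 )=185328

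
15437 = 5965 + 9472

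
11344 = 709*16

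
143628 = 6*23938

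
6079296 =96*63326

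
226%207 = 19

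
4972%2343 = 286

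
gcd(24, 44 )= 4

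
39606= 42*943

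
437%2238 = 437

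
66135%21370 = 2025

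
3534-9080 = -5546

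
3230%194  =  126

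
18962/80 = 9481/40 = 237.03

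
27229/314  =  86 + 225/314 = 86.72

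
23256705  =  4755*4891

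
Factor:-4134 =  -2^1 * 3^1 * 13^1*53^1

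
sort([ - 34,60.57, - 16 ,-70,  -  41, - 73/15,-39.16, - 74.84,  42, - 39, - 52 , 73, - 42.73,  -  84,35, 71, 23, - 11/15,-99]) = [-99 , - 84, - 74.84, - 70, - 52, - 42.73, - 41 , - 39.16,  -  39, - 34, -16,-73/15, - 11/15,  23, 35, 42, 60.57 , 71,73] 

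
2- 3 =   -  1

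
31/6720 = 31/6720  =  0.00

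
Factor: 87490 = 2^1*5^1*13^1*673^1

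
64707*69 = 4464783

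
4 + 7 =11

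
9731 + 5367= 15098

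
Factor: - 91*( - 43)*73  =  285649 = 7^1*13^1*43^1*73^1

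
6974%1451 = 1170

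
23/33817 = 23/33817 = 0.00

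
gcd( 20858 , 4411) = 1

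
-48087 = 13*( -3699)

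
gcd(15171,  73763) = 1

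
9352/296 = 1169/37 = 31.59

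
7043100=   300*23477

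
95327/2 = 95327/2 = 47663.50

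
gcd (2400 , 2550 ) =150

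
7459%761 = 610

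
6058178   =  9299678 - 3241500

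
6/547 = 6/547 = 0.01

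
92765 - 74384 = 18381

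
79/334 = 79/334= 0.24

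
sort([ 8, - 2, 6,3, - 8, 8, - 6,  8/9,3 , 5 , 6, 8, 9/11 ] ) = [ - 8,-6, - 2 , 9/11,  8/9, 3,3,5,6,  6, 8,  8,  8]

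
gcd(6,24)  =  6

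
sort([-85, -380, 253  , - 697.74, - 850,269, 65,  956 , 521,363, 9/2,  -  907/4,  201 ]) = [-850 , - 697.74 , - 380,- 907/4 , - 85, 9/2,65,201, 253 , 269,  363,  521, 956] 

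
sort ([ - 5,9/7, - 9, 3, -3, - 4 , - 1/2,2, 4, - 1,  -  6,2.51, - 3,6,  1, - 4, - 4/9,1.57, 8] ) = [ - 9,-6,  -  5, - 4, - 4, - 3, - 3, - 1  , - 1/2, - 4/9,1,9/7 , 1.57,2,2.51, 3, 4, 6,8 ]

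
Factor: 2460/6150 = 2/5 = 2^1*5^ ( - 1)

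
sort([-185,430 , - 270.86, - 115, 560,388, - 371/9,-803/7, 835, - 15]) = [ - 270.86, - 185, - 115, - 803/7, - 371/9,  -  15, 388,  430, 560, 835 ] 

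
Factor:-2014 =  - 2^1*19^1* 53^1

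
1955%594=173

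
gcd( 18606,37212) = 18606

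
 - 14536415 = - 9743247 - 4793168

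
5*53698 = 268490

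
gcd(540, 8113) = 1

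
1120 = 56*20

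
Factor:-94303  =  -11^1 * 8573^1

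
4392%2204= 2188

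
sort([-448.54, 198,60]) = [-448.54, 60, 198]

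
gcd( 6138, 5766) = 186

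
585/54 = 65/6 = 10.83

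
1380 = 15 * 92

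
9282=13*714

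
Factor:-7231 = -7^1*1033^1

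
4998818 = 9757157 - 4758339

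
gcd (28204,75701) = 1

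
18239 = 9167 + 9072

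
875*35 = 30625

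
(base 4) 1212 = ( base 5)402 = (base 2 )1100110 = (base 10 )102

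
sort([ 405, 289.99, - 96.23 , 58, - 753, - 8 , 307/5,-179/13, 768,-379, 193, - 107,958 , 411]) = [ - 753, - 379 , - 107,-96.23,-179/13, - 8,58,307/5, 193, 289.99 , 405, 411,  768,958]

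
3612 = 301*12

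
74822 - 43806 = 31016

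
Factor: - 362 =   -  2^1 * 181^1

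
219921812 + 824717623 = 1044639435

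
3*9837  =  29511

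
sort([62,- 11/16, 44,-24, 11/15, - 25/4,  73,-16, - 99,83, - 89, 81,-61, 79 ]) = [  -  99,-89,-61,  -  24,-16,  -  25/4, - 11/16,  11/15, 44, 62, 73, 79,81 , 83]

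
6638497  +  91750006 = 98388503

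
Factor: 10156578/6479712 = 1692763/1079952 = 2^( - 4)*3^ ( - 1)*149^(  -  1 ) * 151^( - 1) * 1692763^1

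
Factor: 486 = 2^1 * 3^5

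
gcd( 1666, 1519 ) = 49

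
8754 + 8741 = 17495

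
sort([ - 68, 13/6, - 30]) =[ - 68,  -  30, 13/6 ]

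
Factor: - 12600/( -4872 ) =3^1*5^2*29^ ( - 1) = 75/29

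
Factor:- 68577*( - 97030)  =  2^1*3^1*5^1*31^1*313^1 * 22859^1  =  6654026310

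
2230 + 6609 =8839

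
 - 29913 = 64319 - 94232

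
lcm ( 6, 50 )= 150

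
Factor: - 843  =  - 3^1*281^1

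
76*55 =4180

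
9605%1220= 1065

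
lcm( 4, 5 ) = 20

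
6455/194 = 33  +  53/194 = 33.27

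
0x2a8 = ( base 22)18k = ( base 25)125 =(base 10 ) 680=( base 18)21e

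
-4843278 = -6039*802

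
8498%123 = 11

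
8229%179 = 174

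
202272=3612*56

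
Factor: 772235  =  5^1*41^1*3767^1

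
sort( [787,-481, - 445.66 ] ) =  [-481  ,  -  445.66, 787 ] 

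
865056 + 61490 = 926546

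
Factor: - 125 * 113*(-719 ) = 10155875 =5^3*113^1*719^1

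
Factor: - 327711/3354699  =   - 269^( - 1 )*313^1*349^1*4157^(- 1 )= - 109237/1118233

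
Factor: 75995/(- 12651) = - 3^( - 1 )*5^1* 4217^( - 1 )*15199^1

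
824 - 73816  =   - 72992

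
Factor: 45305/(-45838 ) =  - 2^( -1)*5^1*17^1*43^(  -  1)= - 85/86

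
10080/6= 1680 = 1680.00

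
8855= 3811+5044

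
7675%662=393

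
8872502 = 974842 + 7897660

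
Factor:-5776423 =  - 29^1*139^1*1433^1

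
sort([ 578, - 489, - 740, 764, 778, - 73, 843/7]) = [-740,  -  489,-73 , 843/7,  578, 764,  778 ] 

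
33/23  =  33/23 = 1.43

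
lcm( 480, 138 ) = 11040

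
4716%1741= 1234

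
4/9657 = 4/9657 = 0.00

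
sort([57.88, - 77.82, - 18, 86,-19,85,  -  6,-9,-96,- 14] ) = [-96, - 77.82,-19,-18,-14, - 9, - 6, 57.88, 85 , 86]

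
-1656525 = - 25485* 65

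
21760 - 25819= - 4059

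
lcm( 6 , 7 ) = 42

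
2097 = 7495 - 5398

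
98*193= 18914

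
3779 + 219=3998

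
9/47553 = 3/15851 = 0.00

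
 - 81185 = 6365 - 87550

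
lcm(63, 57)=1197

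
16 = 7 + 9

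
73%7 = 3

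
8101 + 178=8279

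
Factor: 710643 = 3^1*236881^1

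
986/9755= 986/9755 = 0.10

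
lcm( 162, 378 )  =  1134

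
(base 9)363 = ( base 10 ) 300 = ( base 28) AK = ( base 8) 454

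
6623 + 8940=15563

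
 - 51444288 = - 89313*576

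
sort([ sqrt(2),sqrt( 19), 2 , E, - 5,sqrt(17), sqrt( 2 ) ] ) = [-5,sqrt (2 ), sqrt( 2),  2,  E, sqrt(17),sqrt(19)] 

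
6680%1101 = 74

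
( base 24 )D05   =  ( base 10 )7493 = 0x1D45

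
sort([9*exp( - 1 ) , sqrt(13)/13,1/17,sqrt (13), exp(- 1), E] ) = [ 1/17, sqrt ( 13)/13, exp( - 1), E,9*exp (  -  1 ), sqrt ( 13) ]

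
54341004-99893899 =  - 45552895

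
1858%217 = 122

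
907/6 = 907/6 = 151.17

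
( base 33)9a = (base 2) 100110011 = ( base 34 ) 91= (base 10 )307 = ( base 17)111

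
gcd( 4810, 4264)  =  26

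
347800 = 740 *470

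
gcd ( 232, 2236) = 4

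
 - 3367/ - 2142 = 481/306 = 1.57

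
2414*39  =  94146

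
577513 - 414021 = 163492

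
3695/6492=3695/6492  =  0.57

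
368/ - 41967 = -368/41967 =- 0.01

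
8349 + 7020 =15369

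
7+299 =306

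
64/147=64/147 = 0.44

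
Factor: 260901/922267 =3^4*  17^( - 1 )*3221^1*54251^( - 1 ) 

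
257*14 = 3598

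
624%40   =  24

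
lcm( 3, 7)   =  21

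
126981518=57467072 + 69514446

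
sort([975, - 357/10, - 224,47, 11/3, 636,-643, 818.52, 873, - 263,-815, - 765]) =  [ - 815, - 765, - 643, - 263,-224, - 357/10, 11/3, 47, 636,818.52, 873,  975]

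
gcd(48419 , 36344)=7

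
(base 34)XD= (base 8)2157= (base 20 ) 2GF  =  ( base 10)1135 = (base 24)1n7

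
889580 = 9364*95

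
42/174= 7/29 = 0.24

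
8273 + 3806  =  12079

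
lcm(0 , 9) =0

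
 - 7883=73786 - 81669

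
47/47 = 1 = 1.00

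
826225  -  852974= - 26749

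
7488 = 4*1872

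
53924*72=3882528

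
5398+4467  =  9865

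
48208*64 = 3085312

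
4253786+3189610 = 7443396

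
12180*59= 718620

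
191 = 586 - 395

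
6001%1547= 1360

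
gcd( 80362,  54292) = 2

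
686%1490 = 686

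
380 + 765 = 1145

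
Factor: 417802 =2^1*7^1*11^1*2713^1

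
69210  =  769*90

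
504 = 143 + 361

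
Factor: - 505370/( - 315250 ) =5^( - 2 )*13^( - 1)*521^1 = 521/325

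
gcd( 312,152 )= 8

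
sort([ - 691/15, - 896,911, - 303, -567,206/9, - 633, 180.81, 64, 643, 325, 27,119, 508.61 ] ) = [- 896, - 633, -567,-303,-691/15, 206/9, 27,64,119,180.81,325,508.61,643,911 ]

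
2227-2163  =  64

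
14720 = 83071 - 68351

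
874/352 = 437/176=2.48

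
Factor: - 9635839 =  - 9635839^1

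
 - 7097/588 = -13 + 547/588 = -  12.07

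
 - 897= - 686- 211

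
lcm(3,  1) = 3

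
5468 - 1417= 4051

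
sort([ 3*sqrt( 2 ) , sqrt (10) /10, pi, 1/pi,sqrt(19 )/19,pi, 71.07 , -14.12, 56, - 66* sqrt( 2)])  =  [ - 66* sqrt(2),  -  14.12, sqrt ( 19 ) /19, sqrt( 10)/10 , 1/pi, pi, pi, 3*sqrt(2 ),56, 71.07] 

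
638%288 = 62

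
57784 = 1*57784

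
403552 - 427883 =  - 24331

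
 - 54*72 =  - 3888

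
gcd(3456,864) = 864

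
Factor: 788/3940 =1/5= 5^ ( -1 )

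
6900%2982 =936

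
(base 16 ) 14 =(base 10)20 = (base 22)k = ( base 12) 18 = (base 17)13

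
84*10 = 840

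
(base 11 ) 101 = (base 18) 6E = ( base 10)122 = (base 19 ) 68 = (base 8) 172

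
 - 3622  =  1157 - 4779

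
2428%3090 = 2428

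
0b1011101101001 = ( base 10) 5993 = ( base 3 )22012222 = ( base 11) 4559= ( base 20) ejd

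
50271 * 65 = 3267615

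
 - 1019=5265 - 6284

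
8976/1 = 8976=8976.00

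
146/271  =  146/271 = 0.54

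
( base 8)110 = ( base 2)1001000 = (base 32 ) 28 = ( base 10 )72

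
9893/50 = 9893/50=197.86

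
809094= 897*902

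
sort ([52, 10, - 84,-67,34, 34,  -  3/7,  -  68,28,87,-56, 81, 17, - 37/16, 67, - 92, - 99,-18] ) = [ - 99, - 92,-84 ,-68 , - 67, - 56,- 18 ,-37/16, - 3/7, 10, 17, 28,34,34, 52, 67,81, 87 ]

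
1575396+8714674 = 10290070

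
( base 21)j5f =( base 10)8499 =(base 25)DEO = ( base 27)BHL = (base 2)10000100110011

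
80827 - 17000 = 63827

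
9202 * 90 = 828180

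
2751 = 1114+1637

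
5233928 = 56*93463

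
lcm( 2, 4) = 4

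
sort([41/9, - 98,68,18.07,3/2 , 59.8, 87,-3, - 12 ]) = [  -  98,- 12,  -  3,3/2,  41/9,18.07,59.8, 68,87 ]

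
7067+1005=8072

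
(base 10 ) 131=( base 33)3W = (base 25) 56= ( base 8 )203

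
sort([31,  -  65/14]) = [ - 65/14,31]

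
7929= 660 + 7269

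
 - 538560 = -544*990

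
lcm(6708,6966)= 181116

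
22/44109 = 22/44109 = 0.00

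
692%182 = 146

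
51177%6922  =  2723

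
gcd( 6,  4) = 2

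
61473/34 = 61473/34 =1808.03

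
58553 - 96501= - 37948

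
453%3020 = 453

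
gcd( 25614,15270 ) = 6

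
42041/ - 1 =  - 42041/1 = - 42041.00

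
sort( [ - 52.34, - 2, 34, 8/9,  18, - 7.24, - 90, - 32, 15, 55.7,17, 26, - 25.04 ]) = [ - 90,-52.34,-32, - 25.04, - 7.24, - 2  ,  8/9,15, 17, 18,26, 34, 55.7]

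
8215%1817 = 947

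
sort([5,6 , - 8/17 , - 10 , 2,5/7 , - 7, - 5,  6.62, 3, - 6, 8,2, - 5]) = [-10, - 7 , -6, - 5, - 5, -8/17,5/7, 2,2,3 , 5, 6 , 6.62 , 8] 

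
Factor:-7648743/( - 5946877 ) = 3^1*509^1*5009^1*5946877^(  -  1)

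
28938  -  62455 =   -  33517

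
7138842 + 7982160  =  15121002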